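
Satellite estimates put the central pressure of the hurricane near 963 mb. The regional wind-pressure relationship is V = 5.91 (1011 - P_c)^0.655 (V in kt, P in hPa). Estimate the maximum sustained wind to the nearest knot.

ΔP = 1011 − 963 = 48 mb.
48^0.655 ≈ 12.624.
V ≈ 5.91 × 12.624 ≈ 74.6 kt.

75 kt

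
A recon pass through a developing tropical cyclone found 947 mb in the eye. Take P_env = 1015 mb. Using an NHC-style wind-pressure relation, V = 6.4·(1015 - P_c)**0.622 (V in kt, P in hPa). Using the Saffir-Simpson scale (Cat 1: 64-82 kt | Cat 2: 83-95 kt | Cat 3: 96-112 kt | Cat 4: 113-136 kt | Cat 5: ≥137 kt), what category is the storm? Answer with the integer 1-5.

2

ΔP = 1015 − 947 = 68 mb.
V ≈ 6.4 × 68^0.622 = 6.4 × 13.80 ≈ 88 kt.
88 kt falls in the Category 2 band.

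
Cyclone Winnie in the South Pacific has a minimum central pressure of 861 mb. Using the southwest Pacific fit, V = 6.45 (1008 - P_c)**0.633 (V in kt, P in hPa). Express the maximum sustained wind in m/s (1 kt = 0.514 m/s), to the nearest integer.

ΔP = 1008 − 861 = 147 mb.
V ≈ 6.45 × 147^0.633 = 6.45 × 23.546 ≈ 151.870 kt.
151.870 × 0.514 ≈ 78.06 m/s → 78 m/s.

78 m/s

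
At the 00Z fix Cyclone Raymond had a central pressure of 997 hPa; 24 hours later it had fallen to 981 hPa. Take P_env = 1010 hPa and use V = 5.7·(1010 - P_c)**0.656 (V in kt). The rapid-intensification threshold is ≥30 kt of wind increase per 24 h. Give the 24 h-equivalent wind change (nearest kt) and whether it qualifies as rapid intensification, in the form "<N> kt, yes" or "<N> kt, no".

21 kt, no

V₁: ΔP = 13, V ≈ 5.7 × 13^0.656 ≈ 30.66 kt.
V₂: ΔP = 29, V ≈ 5.7 × 29^0.656 ≈ 51.90 kt.
ΔV over 24 h = 21.24 kt → 24 h equivalent = 21.24 × 24/24 ≈ 21.24 kt.
21 kt < 30 kt ⇒ not rapid intensification.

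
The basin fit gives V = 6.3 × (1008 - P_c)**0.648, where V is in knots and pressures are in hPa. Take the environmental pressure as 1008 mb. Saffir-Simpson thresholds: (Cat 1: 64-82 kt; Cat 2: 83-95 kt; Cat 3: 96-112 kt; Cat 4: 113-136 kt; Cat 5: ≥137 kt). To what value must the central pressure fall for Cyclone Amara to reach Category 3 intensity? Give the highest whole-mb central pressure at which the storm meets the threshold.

941 mb

Category 3 begins at V = 96 kt.
Required ΔP = (96/6.3)^(1/0.648) = 15.238^1.543 ≈ 66.91 mb.
P_c ≤ 1008 − 66.91 = 941.09, so the highest integer P_c is 941 mb.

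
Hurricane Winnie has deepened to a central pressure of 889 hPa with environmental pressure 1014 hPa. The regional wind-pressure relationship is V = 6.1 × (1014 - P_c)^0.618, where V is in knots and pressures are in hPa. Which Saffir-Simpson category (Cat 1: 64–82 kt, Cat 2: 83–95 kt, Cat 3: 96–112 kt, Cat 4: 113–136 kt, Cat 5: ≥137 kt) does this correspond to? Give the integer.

4

ΔP = 1014 − 889 = 125 hPa.
V ≈ 6.1 × 125^0.618 = 6.1 × 19.76 ≈ 121 kt.
121 kt falls in the Category 4 band.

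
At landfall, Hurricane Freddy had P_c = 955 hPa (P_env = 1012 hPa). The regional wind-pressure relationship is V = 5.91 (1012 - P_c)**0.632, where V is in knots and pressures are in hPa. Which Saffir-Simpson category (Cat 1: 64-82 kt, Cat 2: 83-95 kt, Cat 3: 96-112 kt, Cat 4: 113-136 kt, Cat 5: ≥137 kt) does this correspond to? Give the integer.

ΔP = 1012 − 955 = 57 hPa.
V ≈ 5.91 × 57^0.632 = 5.91 × 12.87 ≈ 76 kt.
76 kt falls in the Category 1 band.

1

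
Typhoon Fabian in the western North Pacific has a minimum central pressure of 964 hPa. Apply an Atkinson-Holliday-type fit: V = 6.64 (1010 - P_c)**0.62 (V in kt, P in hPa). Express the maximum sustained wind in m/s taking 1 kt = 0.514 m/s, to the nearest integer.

ΔP = 1010 − 964 = 46 hPa.
V ≈ 6.64 × 46^0.62 = 6.64 × 10.738 ≈ 71.298 kt.
71.298 × 0.514 ≈ 36.65 m/s → 37 m/s.

37 m/s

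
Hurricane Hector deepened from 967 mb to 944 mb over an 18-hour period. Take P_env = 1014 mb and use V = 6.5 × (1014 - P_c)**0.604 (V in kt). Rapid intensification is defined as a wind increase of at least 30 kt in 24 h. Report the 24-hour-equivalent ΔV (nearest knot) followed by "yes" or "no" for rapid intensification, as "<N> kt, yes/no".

V₁: ΔP = 47, V ≈ 6.5 × 47^0.604 ≈ 66.51 kt.
V₂: ΔP = 70, V ≈ 6.5 × 70^0.604 ≈ 84.60 kt.
ΔV over 18 h = 18.09 kt → 24 h equivalent = 18.09 × 24/18 ≈ 24.12 kt.
24 kt < 30 kt ⇒ not rapid intensification.

24 kt, no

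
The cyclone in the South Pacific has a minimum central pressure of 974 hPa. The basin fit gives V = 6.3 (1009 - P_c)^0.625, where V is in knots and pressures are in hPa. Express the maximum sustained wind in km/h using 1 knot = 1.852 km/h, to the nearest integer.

108 km/h

ΔP = 1009 − 974 = 35 hPa.
V ≈ 6.3 × 35^0.625 = 6.3 × 9.227 ≈ 58.128 kt.
58.128 × 1.852 ≈ 107.65 km/h → 108 km/h.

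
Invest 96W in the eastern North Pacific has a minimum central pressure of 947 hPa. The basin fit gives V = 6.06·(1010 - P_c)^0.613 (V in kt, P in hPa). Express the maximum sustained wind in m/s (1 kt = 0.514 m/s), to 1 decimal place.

ΔP = 1010 − 947 = 63 hPa.
V ≈ 6.06 × 63^0.613 = 6.06 × 12.676 ≈ 76.819 kt.
76.819 × 0.514 ≈ 39.48 m/s → 39.5 m/s.

39.5 m/s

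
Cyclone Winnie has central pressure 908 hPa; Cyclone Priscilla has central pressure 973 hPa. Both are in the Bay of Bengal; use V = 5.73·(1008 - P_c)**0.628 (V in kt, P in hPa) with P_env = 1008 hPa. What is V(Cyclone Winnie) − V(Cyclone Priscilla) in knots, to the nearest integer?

Cyclone Winnie: ΔP = 100; V ≈ 5.73 × 100^0.628 ≈ 103.31 kt.
Cyclone Priscilla: ΔP = 35; V ≈ 5.73 × 35^0.628 ≈ 53.44 kt.
Difference ≈ 103.31 − 53.44 = 49.87 → 50 kt.

50 kt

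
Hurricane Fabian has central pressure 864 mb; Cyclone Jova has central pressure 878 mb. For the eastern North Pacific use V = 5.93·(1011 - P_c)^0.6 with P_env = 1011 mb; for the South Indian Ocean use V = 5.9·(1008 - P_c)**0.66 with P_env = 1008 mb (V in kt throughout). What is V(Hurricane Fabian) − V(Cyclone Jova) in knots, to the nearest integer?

-28 kt

Hurricane Fabian: ΔP = 147; V ≈ 5.93 × 147^0.6 ≈ 118.43 kt.
Cyclone Jova: ΔP = 130; V ≈ 5.9 × 130^0.66 ≈ 146.57 kt.
Difference ≈ 118.43 − 146.57 = -28.14 → -28 kt.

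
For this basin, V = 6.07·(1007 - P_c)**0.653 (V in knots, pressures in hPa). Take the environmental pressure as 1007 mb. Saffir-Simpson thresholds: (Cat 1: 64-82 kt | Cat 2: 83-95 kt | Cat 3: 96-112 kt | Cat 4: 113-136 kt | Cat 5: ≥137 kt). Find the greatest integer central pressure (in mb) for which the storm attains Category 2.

Category 2 begins at V = 83 kt.
Required ΔP = (83/6.07)^(1/0.653) = 13.674^1.531 ≈ 54.89 mb.
P_c ≤ 1007 − 54.89 = 952.11, so the highest integer P_c is 952 mb.

952 mb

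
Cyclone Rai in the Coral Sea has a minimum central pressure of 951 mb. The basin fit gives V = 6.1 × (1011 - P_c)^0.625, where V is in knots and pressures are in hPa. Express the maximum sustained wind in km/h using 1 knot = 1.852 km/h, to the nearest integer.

146 km/h

ΔP = 1011 − 951 = 60 mb.
V ≈ 6.1 × 60^0.625 = 6.1 × 12.922 ≈ 78.827 kt.
78.827 × 1.852 ≈ 145.99 km/h → 146 km/h.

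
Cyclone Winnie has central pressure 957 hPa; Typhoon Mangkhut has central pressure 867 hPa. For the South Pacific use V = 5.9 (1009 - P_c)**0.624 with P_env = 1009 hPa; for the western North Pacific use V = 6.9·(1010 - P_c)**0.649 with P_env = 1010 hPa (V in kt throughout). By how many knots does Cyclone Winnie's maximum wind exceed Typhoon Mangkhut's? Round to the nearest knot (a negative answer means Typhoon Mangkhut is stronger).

Cyclone Winnie: ΔP = 52; V ≈ 5.9 × 52^0.624 ≈ 69.44 kt.
Typhoon Mangkhut: ΔP = 143; V ≈ 6.9 × 143^0.649 ≈ 172.85 kt.
Difference ≈ 69.44 − 172.85 = -103.41 → -103 kt.

-103 kt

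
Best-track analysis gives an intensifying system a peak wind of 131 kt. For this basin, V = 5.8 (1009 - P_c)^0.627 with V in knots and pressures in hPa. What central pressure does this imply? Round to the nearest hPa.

865 hPa

ΔP = (V / 5.8)^(1/0.627) = (131/5.8)^1.595.
131/5.8 = 22.586; 22.586^1.595 ≈ 144.29 hPa.
P_c = 1009 − 144.29 = 864.71 ≈ 865 hPa.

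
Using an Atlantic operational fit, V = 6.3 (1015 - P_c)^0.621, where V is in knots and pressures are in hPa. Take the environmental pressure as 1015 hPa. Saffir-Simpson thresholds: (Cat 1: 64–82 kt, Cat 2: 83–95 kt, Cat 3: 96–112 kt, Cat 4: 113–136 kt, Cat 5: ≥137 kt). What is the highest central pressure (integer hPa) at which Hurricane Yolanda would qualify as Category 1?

Category 1 begins at V = 64 kt.
Required ΔP = (64/6.3)^(1/0.621) = 10.159^1.610 ≈ 41.81 hPa.
P_c ≤ 1015 − 41.81 = 973.19, so the highest integer P_c is 973 hPa.

973 hPa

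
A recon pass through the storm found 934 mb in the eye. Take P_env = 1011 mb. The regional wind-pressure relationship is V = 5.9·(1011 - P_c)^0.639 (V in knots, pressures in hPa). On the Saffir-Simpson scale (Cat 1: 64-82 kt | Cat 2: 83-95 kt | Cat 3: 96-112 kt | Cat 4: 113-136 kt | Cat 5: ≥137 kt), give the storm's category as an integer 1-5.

ΔP = 1011 − 934 = 77 mb.
V ≈ 5.9 × 77^0.639 = 5.9 × 16.05 ≈ 95 kt.
95 kt falls in the Category 2 band.

2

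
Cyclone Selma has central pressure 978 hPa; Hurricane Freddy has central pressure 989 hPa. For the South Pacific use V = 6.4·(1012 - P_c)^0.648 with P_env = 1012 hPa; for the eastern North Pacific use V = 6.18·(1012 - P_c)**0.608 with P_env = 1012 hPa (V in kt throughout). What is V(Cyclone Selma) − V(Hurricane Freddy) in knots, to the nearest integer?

21 kt

Cyclone Selma: ΔP = 34; V ≈ 6.4 × 34^0.648 ≈ 62.89 kt.
Hurricane Freddy: ΔP = 23; V ≈ 6.18 × 23^0.608 ≈ 41.58 kt.
Difference ≈ 62.89 − 41.58 = 21.31 → 21 kt.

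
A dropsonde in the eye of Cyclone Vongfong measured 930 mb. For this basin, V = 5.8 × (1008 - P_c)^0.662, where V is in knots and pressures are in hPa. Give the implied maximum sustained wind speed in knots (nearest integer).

104 kt

ΔP = 1008 − 930 = 78 mb.
78^0.662 ≈ 17.888.
V ≈ 5.8 × 17.888 ≈ 103.8 kt.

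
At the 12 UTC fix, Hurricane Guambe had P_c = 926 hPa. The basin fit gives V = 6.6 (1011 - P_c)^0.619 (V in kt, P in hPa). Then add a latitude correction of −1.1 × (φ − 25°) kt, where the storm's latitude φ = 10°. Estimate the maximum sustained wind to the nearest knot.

120 kt

ΔP = 1011 − 926 = 85 hPa.
85^0.619 ≈ 15.643.
V ≈ 6.6 × 15.643 ≈ 103.2 kt.
Latitude correction: −1.1 × (10 − 25) = 16.5 kt.
Corrected V ≈ 119.7 kt → 120 kt.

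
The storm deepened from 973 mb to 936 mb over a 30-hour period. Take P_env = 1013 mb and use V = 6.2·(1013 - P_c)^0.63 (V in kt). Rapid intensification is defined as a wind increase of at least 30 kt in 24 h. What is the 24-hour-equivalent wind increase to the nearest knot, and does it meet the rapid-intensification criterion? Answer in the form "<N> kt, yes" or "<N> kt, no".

V₁: ΔP = 40, V ≈ 6.2 × 40^0.63 ≈ 63.34 kt.
V₂: ΔP = 77, V ≈ 6.2 × 77^0.63 ≈ 95.69 kt.
ΔV over 30 h = 32.35 kt → 24 h equivalent = 32.35 × 24/30 ≈ 25.88 kt.
26 kt < 30 kt ⇒ not rapid intensification.

26 kt, no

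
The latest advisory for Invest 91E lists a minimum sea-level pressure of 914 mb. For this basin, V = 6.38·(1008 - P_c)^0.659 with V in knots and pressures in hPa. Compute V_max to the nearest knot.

ΔP = 1008 − 914 = 94 mb.
94^0.659 ≈ 19.966.
V ≈ 6.38 × 19.966 ≈ 127.4 kt.

127 kt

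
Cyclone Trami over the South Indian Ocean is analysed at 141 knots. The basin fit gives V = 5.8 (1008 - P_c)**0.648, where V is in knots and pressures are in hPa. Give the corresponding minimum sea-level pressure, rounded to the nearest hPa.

870 hPa

ΔP = (V / 5.8)^(1/0.648) = (141/5.8)^1.543.
141/5.8 = 24.310; 24.310^1.543 ≈ 137.58 hPa.
P_c = 1008 − 137.58 = 870.42 ≈ 870 hPa.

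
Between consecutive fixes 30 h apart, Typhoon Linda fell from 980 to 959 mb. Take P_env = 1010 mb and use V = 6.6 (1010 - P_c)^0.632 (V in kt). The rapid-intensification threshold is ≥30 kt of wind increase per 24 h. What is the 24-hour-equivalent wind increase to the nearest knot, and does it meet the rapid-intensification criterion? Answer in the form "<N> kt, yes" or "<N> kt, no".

18 kt, no

V₁: ΔP = 30, V ≈ 6.6 × 30^0.632 ≈ 56.63 kt.
V₂: ΔP = 51, V ≈ 6.6 × 51^0.632 ≈ 79.20 kt.
ΔV over 30 h = 22.57 kt → 24 h equivalent = 22.57 × 24/30 ≈ 18.06 kt.
18 kt < 30 kt ⇒ not rapid intensification.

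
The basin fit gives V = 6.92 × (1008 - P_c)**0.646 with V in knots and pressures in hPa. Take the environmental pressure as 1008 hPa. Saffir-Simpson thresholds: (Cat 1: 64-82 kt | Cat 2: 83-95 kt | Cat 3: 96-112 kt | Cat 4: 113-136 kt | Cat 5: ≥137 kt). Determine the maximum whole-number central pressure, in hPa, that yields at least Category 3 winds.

949 hPa

Category 3 begins at V = 96 kt.
Required ΔP = (96/6.92)^(1/0.646) = 13.873^1.548 ≈ 58.62 hPa.
P_c ≤ 1008 − 58.62 = 949.38, so the highest integer P_c is 949 hPa.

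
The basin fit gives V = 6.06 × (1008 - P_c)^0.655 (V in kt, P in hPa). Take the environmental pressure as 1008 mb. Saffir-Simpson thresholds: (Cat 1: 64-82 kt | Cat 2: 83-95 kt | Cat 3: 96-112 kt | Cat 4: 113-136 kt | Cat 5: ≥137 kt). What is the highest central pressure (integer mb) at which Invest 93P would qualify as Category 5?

Category 5 begins at V = 137 kt.
Required ΔP = (137/6.06)^(1/0.655) = 22.607^1.527 ≈ 116.83 mb.
P_c ≤ 1008 − 116.83 = 891.17, so the highest integer P_c is 891 mb.

891 mb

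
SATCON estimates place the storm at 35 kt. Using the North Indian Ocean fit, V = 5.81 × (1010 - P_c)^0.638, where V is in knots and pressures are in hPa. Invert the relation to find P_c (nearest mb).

993 mb

ΔP = (V / 5.81)^(1/0.638) = (35/5.81)^1.567.
35/5.81 = 6.024; 6.024^1.567 ≈ 16.69 mb.
P_c = 1010 − 16.69 = 993.31 ≈ 993 mb.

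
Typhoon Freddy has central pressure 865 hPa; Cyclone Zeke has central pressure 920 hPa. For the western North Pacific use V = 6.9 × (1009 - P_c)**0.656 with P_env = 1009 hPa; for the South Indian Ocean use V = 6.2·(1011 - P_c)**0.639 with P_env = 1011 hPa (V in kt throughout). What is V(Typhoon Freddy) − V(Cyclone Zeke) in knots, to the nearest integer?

Typhoon Freddy: ΔP = 144; V ≈ 6.9 × 144^0.656 ≈ 179.78 kt.
Cyclone Zeke: ΔP = 91; V ≈ 6.2 × 91^0.639 ≈ 110.72 kt.
Difference ≈ 179.78 − 110.72 = 69.06 → 69 kt.

69 kt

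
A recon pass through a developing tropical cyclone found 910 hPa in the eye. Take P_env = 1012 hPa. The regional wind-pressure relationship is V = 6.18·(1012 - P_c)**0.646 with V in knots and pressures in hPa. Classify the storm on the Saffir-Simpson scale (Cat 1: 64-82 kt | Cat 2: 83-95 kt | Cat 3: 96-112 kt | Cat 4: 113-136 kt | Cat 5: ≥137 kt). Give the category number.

4

ΔP = 1012 − 910 = 102 hPa.
V ≈ 6.18 × 102^0.646 = 6.18 × 19.84 ≈ 123 kt.
123 kt falls in the Category 4 band.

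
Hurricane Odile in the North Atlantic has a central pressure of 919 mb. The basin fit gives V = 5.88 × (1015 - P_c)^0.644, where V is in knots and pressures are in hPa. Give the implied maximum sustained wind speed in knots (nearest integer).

ΔP = 1015 − 919 = 96 mb.
96^0.644 ≈ 18.905.
V ≈ 5.88 × 18.905 ≈ 111.2 kt.

111 kt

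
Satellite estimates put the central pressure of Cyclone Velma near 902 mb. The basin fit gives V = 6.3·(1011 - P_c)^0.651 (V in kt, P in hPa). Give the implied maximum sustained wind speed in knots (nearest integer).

ΔP = 1011 − 902 = 109 mb.
109^0.651 ≈ 21.201.
V ≈ 6.3 × 21.201 ≈ 133.6 kt.

134 kt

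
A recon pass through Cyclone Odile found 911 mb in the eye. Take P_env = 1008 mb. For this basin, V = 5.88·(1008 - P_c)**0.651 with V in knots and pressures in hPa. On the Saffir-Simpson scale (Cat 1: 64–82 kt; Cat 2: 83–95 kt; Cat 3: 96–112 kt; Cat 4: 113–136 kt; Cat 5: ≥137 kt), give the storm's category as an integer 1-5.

ΔP = 1008 − 911 = 97 mb.
V ≈ 5.88 × 97^0.651 = 5.88 × 19.65 ≈ 116 kt.
116 kt falls in the Category 4 band.

4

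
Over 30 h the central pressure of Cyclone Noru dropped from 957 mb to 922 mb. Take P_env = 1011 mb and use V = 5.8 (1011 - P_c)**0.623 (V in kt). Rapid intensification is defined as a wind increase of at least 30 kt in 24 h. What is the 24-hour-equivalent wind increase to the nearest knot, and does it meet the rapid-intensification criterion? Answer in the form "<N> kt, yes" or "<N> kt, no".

V₁: ΔP = 54, V ≈ 5.8 × 54^0.623 ≈ 69.62 kt.
V₂: ΔP = 89, V ≈ 5.8 × 89^0.623 ≈ 95.04 kt.
ΔV over 30 h = 25.42 kt → 24 h equivalent = 25.42 × 24/30 ≈ 20.34 kt.
20 kt < 30 kt ⇒ not rapid intensification.

20 kt, no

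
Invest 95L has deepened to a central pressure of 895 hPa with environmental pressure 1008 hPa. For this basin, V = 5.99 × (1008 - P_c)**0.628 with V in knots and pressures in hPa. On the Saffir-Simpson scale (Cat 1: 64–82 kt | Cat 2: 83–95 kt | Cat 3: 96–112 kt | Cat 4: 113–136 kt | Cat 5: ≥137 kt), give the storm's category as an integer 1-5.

ΔP = 1008 − 895 = 113 hPa.
V ≈ 5.99 × 113^0.628 = 5.99 × 19.47 ≈ 117 kt.
117 kt falls in the Category 4 band.

4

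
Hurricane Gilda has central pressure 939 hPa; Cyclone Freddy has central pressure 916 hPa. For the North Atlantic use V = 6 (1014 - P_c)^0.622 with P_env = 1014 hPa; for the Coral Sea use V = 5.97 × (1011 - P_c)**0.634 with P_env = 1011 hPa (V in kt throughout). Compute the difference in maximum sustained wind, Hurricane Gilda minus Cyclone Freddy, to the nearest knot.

-19 kt

Hurricane Gilda: ΔP = 75; V ≈ 6 × 75^0.622 ≈ 87.99 kt.
Cyclone Freddy: ΔP = 95; V ≈ 5.97 × 95^0.634 ≈ 107.12 kt.
Difference ≈ 87.99 − 107.12 = -19.13 → -19 kt.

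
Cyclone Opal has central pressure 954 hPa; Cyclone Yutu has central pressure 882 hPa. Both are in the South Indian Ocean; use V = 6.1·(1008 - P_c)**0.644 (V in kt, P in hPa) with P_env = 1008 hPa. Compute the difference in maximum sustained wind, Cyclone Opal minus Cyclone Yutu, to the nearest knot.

Cyclone Opal: ΔP = 54; V ≈ 6.1 × 54^0.644 ≈ 79.61 kt.
Cyclone Yutu: ΔP = 126; V ≈ 6.1 × 126^0.644 ≈ 137.39 kt.
Difference ≈ 79.61 − 137.39 = -57.78 → -58 kt.

-58 kt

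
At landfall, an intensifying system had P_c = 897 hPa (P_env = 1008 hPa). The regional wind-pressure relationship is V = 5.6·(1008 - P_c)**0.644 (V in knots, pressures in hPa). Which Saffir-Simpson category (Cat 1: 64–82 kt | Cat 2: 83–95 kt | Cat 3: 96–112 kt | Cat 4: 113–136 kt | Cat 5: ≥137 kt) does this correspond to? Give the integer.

4

ΔP = 1008 − 897 = 111 hPa.
V ≈ 5.6 × 111^0.644 = 5.6 × 20.76 ≈ 116 kt.
116 kt falls in the Category 4 band.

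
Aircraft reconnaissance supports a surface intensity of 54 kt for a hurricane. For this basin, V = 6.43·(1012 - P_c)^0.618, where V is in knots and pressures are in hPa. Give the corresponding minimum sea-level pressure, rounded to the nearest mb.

981 mb

ΔP = (V / 6.43)^(1/0.618) = (54/6.43)^1.618.
54/6.43 = 8.398; 8.398^1.618 ≈ 31.29 mb.
P_c = 1012 − 31.29 = 980.71 ≈ 981 mb.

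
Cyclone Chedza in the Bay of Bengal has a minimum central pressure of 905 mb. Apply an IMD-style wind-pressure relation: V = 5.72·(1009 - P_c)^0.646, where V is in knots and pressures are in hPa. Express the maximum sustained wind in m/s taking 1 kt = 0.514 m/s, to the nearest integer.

ΔP = 1009 − 905 = 104 mb.
V ≈ 5.72 × 104^0.646 = 5.72 × 20.091 ≈ 114.921 kt.
114.921 × 0.514 ≈ 59.07 m/s → 59 m/s.

59 m/s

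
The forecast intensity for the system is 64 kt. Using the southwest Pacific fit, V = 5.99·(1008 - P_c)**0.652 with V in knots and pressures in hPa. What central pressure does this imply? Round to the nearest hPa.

ΔP = (V / 5.99)^(1/0.652) = (64/5.99)^1.534.
64/5.99 = 10.684; 10.684^1.534 ≈ 37.83 hPa.
P_c = 1008 − 37.83 = 970.17 ≈ 970 hPa.

970 hPa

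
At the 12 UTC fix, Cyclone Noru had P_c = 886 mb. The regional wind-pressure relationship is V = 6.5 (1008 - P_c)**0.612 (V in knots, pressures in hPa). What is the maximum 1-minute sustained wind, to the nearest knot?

123 kt

ΔP = 1008 − 886 = 122 mb.
122^0.612 ≈ 18.917.
V ≈ 6.5 × 18.917 ≈ 123.0 kt.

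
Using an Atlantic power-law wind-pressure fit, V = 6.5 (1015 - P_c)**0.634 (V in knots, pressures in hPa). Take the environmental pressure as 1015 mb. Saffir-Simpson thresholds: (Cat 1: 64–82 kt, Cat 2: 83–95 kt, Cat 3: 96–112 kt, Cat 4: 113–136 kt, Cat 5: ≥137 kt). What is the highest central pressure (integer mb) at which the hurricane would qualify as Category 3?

945 mb

Category 3 begins at V = 96 kt.
Required ΔP = (96/6.5)^(1/0.634) = 14.769^1.577 ≈ 69.89 mb.
P_c ≤ 1015 − 69.89 = 945.11, so the highest integer P_c is 945 mb.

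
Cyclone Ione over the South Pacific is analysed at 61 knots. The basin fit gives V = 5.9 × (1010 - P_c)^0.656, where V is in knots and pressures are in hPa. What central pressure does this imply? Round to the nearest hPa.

975 hPa

ΔP = (V / 5.9)^(1/0.656) = (61/5.9)^1.524.
61/5.9 = 10.339; 10.339^1.524 ≈ 35.19 hPa.
P_c = 1010 − 35.19 = 974.81 ≈ 975 hPa.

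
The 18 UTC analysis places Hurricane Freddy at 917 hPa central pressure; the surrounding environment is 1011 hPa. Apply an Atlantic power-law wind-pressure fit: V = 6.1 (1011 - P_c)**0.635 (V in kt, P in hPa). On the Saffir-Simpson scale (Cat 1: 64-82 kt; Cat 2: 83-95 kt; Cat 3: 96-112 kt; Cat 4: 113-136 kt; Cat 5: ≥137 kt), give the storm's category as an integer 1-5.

3

ΔP = 1011 − 917 = 94 hPa.
V ≈ 6.1 × 94^0.635 = 6.1 × 17.90 ≈ 109 kt.
109 kt falls in the Category 3 band.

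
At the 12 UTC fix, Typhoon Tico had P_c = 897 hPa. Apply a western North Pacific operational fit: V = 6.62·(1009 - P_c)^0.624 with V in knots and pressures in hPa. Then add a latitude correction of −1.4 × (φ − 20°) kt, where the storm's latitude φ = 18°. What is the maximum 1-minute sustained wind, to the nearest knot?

ΔP = 1009 − 897 = 112 hPa.
112^0.624 ≈ 18.998.
V ≈ 6.62 × 18.998 ≈ 125.8 kt.
Latitude correction: −1.4 × (18 − 20) = 2.8 kt.
Corrected V ≈ 128.6 kt → 129 kt.

129 kt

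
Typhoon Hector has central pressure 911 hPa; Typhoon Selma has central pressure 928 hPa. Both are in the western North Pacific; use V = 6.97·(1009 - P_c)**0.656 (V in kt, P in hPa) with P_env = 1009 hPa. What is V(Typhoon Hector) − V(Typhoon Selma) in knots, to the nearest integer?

Typhoon Hector: ΔP = 98; V ≈ 6.97 × 98^0.656 ≈ 141.08 kt.
Typhoon Selma: ΔP = 81; V ≈ 6.97 × 81^0.656 ≈ 124.51 kt.
Difference ≈ 141.08 − 124.51 = 16.57 → 17 kt.

17 kt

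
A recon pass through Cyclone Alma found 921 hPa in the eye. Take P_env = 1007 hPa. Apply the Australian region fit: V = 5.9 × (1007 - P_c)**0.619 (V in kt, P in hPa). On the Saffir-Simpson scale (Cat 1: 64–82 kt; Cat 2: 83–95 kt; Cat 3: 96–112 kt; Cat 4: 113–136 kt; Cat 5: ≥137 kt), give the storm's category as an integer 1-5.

ΔP = 1007 − 921 = 86 hPa.
V ≈ 5.9 × 86^0.619 = 5.9 × 15.76 ≈ 93 kt.
93 kt falls in the Category 2 band.

2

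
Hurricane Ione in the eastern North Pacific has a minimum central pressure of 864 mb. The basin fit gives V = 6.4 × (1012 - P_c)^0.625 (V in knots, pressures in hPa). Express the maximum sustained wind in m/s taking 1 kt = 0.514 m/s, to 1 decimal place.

ΔP = 1012 − 864 = 148 mb.
V ≈ 6.4 × 148^0.625 = 6.4 × 22.720 ≈ 145.410 kt.
145.410 × 0.514 ≈ 74.74 m/s → 74.7 m/s.

74.7 m/s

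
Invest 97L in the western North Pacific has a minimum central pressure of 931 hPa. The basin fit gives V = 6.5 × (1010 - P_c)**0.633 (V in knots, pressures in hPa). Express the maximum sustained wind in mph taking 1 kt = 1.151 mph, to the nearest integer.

ΔP = 1010 − 931 = 79 hPa.
V ≈ 6.5 × 79^0.633 = 6.5 × 15.893 ≈ 103.303 kt.
103.303 × 1.151 ≈ 118.90 mph → 119 mph.

119 mph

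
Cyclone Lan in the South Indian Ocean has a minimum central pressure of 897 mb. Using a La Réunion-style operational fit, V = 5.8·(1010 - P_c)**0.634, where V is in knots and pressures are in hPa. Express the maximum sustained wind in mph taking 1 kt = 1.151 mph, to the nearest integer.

ΔP = 1010 − 897 = 113 mb.
V ≈ 5.8 × 113^0.634 = 5.8 × 20.029 ≈ 116.166 kt.
116.166 × 1.151 ≈ 133.71 mph → 134 mph.

134 mph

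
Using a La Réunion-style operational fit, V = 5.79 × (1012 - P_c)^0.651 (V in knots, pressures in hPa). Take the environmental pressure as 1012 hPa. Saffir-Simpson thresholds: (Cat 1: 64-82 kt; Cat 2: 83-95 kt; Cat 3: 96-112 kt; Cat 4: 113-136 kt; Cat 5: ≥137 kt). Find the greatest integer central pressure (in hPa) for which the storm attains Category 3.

937 hPa

Category 3 begins at V = 96 kt.
Required ΔP = (96/5.79)^(1/0.651) = 16.580^1.536 ≈ 74.72 hPa.
P_c ≤ 1012 − 74.72 = 937.28, so the highest integer P_c is 937 hPa.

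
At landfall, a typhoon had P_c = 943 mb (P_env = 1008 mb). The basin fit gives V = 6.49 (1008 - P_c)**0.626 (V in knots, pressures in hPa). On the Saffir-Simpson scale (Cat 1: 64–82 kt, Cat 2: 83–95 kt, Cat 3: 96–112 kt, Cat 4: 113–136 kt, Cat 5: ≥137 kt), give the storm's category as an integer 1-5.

ΔP = 1008 − 943 = 65 mb.
V ≈ 6.49 × 65^0.626 = 6.49 × 13.64 ≈ 89 kt.
89 kt falls in the Category 2 band.

2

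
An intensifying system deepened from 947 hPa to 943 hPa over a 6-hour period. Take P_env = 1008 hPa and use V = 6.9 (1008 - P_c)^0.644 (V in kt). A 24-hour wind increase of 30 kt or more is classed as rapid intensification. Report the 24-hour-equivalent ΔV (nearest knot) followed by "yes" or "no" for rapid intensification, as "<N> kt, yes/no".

V₁: ΔP = 61, V ≈ 6.9 × 61^0.644 ≈ 97.41 kt.
V₂: ΔP = 65, V ≈ 6.9 × 65^0.644 ≈ 101.48 kt.
ΔV over 6 h = 4.07 kt → 24 h equivalent = 4.07 × 24/6 ≈ 16.28 kt.
16 kt < 30 kt ⇒ not rapid intensification.

16 kt, no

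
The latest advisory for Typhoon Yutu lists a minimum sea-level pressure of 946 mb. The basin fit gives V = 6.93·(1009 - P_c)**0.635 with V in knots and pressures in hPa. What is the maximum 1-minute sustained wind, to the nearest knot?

96 kt

ΔP = 1009 − 946 = 63 mb.
63^0.635 ≈ 13.886.
V ≈ 6.93 × 13.886 ≈ 96.2 kt.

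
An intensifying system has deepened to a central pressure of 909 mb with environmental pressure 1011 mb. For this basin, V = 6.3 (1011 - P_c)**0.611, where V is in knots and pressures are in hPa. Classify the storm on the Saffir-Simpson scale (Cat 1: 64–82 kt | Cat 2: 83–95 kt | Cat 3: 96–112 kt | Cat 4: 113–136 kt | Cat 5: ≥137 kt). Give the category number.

ΔP = 1011 − 909 = 102 mb.
V ≈ 6.3 × 102^0.611 = 6.3 × 16.88 ≈ 106 kt.
106 kt falls in the Category 3 band.

3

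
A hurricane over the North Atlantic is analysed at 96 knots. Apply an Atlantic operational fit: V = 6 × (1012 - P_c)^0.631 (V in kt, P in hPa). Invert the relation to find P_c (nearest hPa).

931 hPa

ΔP = (V / 6)^(1/0.631) = (96/6)^1.585.
96/6 = 16.000; 16.000^1.585 ≈ 80.96 hPa.
P_c = 1012 − 80.96 = 931.04 ≈ 931 hPa.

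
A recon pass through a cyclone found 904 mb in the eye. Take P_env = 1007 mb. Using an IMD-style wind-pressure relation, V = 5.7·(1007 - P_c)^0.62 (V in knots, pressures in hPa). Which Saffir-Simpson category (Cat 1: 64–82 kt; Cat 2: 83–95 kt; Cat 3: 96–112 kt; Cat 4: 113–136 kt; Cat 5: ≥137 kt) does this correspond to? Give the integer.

3

ΔP = 1007 − 904 = 103 mb.
V ≈ 5.7 × 103^0.62 = 5.7 × 17.70 ≈ 101 kt.
101 kt falls in the Category 3 band.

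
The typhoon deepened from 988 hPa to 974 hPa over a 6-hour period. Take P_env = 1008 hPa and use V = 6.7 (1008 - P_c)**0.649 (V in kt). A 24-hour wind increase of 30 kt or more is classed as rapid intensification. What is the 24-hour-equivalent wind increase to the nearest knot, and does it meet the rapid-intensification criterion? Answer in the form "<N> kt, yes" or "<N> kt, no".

77 kt, yes

V₁: ΔP = 20, V ≈ 6.7 × 20^0.649 ≈ 46.82 kt.
V₂: ΔP = 34, V ≈ 6.7 × 34^0.649 ≈ 66.07 kt.
ΔV over 6 h = 19.25 kt → 24 h equivalent = 19.25 × 24/6 ≈ 77.00 kt.
77 kt ≥ 30 kt ⇒ rapid intensification.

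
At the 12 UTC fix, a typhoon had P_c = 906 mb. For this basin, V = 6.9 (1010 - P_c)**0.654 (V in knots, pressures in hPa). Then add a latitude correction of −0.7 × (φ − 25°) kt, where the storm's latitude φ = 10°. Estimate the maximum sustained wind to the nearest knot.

154 kt

ΔP = 1010 − 906 = 104 mb.
104^0.654 ≈ 20.852.
V ≈ 6.9 × 20.852 ≈ 143.9 kt.
Latitude correction: −0.7 × (10 − 25) = 10.5 kt.
Corrected V ≈ 154.4 kt → 154 kt.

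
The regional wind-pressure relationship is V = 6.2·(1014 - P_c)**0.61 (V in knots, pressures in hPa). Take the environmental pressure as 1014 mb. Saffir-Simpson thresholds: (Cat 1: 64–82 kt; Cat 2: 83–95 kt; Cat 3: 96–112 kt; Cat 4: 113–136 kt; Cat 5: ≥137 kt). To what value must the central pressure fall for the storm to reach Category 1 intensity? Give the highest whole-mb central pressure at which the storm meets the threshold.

Category 1 begins at V = 64 kt.
Required ΔP = (64/6.2)^(1/0.61) = 10.323^1.639 ≈ 45.91 mb.
P_c ≤ 1014 − 45.91 = 968.09, so the highest integer P_c is 968 mb.

968 mb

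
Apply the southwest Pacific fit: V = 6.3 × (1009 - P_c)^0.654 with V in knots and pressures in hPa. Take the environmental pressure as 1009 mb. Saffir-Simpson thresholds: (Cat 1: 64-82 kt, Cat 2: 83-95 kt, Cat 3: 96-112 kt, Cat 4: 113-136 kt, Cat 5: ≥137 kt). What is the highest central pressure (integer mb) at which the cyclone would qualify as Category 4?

926 mb

Category 4 begins at V = 113 kt.
Required ΔP = (113/6.3)^(1/0.654) = 17.937^1.529 ≈ 82.61 mb.
P_c ≤ 1009 − 82.61 = 926.39, so the highest integer P_c is 926 mb.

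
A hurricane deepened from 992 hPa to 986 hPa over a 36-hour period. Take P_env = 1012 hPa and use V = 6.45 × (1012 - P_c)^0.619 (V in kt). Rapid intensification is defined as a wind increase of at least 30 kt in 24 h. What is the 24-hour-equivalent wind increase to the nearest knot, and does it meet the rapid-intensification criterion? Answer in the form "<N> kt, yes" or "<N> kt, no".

V₁: ΔP = 20, V ≈ 6.45 × 20^0.619 ≈ 41.20 kt.
V₂: ΔP = 26, V ≈ 6.45 × 26^0.619 ≈ 48.46 kt.
ΔV over 36 h = 7.26 kt → 24 h equivalent = 7.26 × 24/36 ≈ 4.84 kt.
5 kt < 30 kt ⇒ not rapid intensification.

5 kt, no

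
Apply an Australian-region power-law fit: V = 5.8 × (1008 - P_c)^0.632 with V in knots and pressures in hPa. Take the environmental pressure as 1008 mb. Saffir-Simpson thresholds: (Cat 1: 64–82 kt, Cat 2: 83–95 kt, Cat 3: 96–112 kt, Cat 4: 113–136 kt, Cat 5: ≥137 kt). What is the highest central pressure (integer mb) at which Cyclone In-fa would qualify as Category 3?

923 mb

Category 3 begins at V = 96 kt.
Required ΔP = (96/5.8)^(1/0.632) = 16.552^1.582 ≈ 84.83 mb.
P_c ≤ 1008 − 84.83 = 923.17, so the highest integer P_c is 923 mb.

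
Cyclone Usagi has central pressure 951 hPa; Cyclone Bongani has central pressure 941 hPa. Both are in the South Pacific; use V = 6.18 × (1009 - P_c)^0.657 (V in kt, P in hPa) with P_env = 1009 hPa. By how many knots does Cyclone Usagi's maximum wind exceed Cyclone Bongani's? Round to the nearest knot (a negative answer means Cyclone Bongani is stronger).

Cyclone Usagi: ΔP = 58; V ≈ 6.18 × 58^0.657 ≈ 89.03 kt.
Cyclone Bongani: ΔP = 68; V ≈ 6.18 × 68^0.657 ≈ 98.84 kt.
Difference ≈ 89.03 − 98.84 = -9.81 → -10 kt.

-10 kt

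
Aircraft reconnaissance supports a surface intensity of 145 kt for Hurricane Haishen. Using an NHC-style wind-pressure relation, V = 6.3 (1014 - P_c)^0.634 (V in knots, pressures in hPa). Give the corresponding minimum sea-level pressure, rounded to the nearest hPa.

873 hPa

ΔP = (V / 6.3)^(1/0.634) = (145/6.3)^1.577.
145/6.3 = 23.016; 23.016^1.577 ≈ 140.70 hPa.
P_c = 1014 − 140.70 = 873.30 ≈ 873 hPa.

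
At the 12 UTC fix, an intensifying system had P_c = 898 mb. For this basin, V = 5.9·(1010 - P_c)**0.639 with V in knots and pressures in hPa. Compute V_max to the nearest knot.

ΔP = 1010 − 898 = 112 mb.
112^0.639 ≈ 20.392.
V ≈ 5.9 × 20.392 ≈ 120.3 kt.

120 kt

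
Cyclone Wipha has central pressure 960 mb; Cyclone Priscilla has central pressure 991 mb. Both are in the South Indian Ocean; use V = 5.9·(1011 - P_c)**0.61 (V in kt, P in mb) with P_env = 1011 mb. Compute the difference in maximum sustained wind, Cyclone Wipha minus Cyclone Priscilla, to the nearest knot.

Cyclone Wipha: ΔP = 51; V ≈ 5.9 × 51^0.61 ≈ 64.93 kt.
Cyclone Priscilla: ΔP = 20; V ≈ 5.9 × 20^0.61 ≈ 36.68 kt.
Difference ≈ 64.93 − 36.68 = 28.25 → 28 kt.

28 kt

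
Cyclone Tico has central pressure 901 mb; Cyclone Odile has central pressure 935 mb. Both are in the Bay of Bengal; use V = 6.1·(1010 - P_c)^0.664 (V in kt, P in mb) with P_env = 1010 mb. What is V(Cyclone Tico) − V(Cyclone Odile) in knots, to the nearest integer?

30 kt

Cyclone Tico: ΔP = 109; V ≈ 6.1 × 109^0.664 ≈ 137.46 kt.
Cyclone Odile: ΔP = 75; V ≈ 6.1 × 75^0.664 ≈ 107.24 kt.
Difference ≈ 137.46 − 107.24 = 30.22 → 30 kt.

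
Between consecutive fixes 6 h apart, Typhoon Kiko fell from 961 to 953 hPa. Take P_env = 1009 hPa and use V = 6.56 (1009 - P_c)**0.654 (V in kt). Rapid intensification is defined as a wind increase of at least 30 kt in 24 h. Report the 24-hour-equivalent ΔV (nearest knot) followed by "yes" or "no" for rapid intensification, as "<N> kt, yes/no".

35 kt, yes

V₁: ΔP = 48, V ≈ 6.56 × 48^0.654 ≈ 82.50 kt.
V₂: ΔP = 56, V ≈ 6.56 × 56^0.654 ≈ 91.25 kt.
ΔV over 6 h = 8.75 kt → 24 h equivalent = 8.75 × 24/6 ≈ 35.00 kt.
35 kt ≥ 30 kt ⇒ rapid intensification.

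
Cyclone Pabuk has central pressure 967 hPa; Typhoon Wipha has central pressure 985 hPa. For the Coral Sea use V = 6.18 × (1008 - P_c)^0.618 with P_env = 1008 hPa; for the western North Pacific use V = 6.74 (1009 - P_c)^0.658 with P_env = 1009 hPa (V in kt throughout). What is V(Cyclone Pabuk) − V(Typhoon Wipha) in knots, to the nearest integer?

7 kt

Cyclone Pabuk: ΔP = 41; V ≈ 6.18 × 41^0.618 ≈ 61.33 kt.
Typhoon Wipha: ΔP = 24; V ≈ 6.74 × 24^0.658 ≈ 54.56 kt.
Difference ≈ 61.33 − 54.56 = 6.77 → 7 kt.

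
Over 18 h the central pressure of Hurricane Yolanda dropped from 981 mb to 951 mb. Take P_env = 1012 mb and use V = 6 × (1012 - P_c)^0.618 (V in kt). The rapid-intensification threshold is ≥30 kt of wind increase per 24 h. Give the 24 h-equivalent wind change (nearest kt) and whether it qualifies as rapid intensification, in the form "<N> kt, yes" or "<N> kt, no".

35 kt, yes

V₁: ΔP = 31, V ≈ 6 × 31^0.618 ≈ 50.10 kt.
V₂: ΔP = 61, V ≈ 6 × 61^0.618 ≈ 76.12 kt.
ΔV over 18 h = 26.02 kt → 24 h equivalent = 26.02 × 24/18 ≈ 34.69 kt.
35 kt ≥ 30 kt ⇒ rapid intensification.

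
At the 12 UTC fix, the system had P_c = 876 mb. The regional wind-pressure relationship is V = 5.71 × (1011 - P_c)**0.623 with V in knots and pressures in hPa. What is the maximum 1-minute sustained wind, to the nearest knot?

ΔP = 1011 − 876 = 135 mb.
135^0.623 ≈ 21.242.
V ≈ 5.71 × 21.242 ≈ 121.3 kt.

121 kt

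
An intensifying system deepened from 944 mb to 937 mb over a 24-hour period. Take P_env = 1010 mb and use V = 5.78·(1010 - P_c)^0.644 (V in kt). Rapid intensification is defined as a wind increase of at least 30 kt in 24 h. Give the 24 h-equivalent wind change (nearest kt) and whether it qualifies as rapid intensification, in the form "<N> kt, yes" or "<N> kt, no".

6 kt, no

V₁: ΔP = 66, V ≈ 5.78 × 66^0.644 ≈ 85.84 kt.
V₂: ΔP = 73, V ≈ 5.78 × 73^0.644 ≈ 91.60 kt.
ΔV over 24 h = 5.76 kt → 24 h equivalent = 5.76 × 24/24 ≈ 5.76 kt.
6 kt < 30 kt ⇒ not rapid intensification.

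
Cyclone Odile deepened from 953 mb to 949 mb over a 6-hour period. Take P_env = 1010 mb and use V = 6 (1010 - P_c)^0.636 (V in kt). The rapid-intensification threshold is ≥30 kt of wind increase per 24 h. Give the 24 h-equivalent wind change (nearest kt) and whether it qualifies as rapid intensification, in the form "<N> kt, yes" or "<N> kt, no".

V₁: ΔP = 57, V ≈ 6 × 57^0.636 ≈ 78.50 kt.
V₂: ΔP = 61, V ≈ 6 × 61^0.636 ≈ 81.96 kt.
ΔV over 6 h = 3.46 kt → 24 h equivalent = 3.46 × 24/6 ≈ 13.84 kt.
14 kt < 30 kt ⇒ not rapid intensification.

14 kt, no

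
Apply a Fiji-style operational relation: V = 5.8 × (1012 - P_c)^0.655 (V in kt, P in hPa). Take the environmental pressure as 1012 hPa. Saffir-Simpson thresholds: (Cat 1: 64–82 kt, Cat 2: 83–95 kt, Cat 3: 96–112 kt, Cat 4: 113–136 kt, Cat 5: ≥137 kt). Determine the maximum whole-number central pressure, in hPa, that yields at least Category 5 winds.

Category 5 begins at V = 137 kt.
Required ΔP = (137/5.8)^(1/0.655) = 23.621^1.527 ≈ 124.92 hPa.
P_c ≤ 1012 − 124.92 = 887.08, so the highest integer P_c is 887 hPa.

887 hPa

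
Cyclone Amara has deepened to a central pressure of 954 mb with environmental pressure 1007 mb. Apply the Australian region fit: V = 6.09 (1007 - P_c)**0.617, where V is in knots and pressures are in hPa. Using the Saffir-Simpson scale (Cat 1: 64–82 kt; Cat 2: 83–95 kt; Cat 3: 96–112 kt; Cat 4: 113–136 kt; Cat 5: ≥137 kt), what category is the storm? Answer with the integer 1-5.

1

ΔP = 1007 − 954 = 53 mb.
V ≈ 6.09 × 53^0.617 = 6.09 × 11.58 ≈ 71 kt.
71 kt falls in the Category 1 band.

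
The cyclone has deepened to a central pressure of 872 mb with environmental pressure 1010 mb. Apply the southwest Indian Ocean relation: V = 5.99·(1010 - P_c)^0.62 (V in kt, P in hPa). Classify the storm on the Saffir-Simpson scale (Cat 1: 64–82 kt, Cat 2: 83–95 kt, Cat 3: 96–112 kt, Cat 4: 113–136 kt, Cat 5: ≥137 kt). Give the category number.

4

ΔP = 1010 − 872 = 138 mb.
V ≈ 5.99 × 138^0.62 = 5.99 × 21.22 ≈ 127 kt.
127 kt falls in the Category 4 band.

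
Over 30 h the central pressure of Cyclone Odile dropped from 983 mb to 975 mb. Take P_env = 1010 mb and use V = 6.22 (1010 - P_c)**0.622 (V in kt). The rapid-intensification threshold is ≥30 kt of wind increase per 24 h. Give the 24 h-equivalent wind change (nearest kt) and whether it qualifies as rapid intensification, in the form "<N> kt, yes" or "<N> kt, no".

7 kt, no

V₁: ΔP = 27, V ≈ 6.22 × 27^0.622 ≈ 48.32 kt.
V₂: ΔP = 35, V ≈ 6.22 × 35^0.622 ≈ 56.78 kt.
ΔV over 30 h = 8.46 kt → 24 h equivalent = 8.46 × 24/30 ≈ 6.77 kt.
7 kt < 30 kt ⇒ not rapid intensification.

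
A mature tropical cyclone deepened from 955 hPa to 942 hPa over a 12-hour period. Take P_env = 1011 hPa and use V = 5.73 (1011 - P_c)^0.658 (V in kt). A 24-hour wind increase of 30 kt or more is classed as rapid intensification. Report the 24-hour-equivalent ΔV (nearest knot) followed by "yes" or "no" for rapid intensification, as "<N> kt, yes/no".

V₁: ΔP = 56, V ≈ 5.73 × 56^0.658 ≈ 81.00 kt.
V₂: ΔP = 69, V ≈ 5.73 × 69^0.658 ≈ 92.92 kt.
ΔV over 12 h = 11.92 kt → 24 h equivalent = 11.92 × 24/12 ≈ 23.84 kt.
24 kt < 30 kt ⇒ not rapid intensification.

24 kt, no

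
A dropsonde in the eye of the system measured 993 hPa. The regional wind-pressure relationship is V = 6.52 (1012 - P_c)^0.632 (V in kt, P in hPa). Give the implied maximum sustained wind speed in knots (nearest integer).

ΔP = 1012 − 993 = 19 hPa.
19^0.632 ≈ 6.429.
V ≈ 6.52 × 6.429 ≈ 41.9 kt.

42 kt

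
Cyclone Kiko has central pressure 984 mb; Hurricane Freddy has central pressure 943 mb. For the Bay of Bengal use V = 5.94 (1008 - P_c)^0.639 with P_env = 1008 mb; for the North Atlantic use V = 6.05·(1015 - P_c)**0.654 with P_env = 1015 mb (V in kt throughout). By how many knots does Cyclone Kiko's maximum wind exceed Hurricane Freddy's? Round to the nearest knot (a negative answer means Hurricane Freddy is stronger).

Cyclone Kiko: ΔP = 24; V ≈ 5.94 × 24^0.639 ≈ 45.26 kt.
Hurricane Freddy: ΔP = 72; V ≈ 6.05 × 72^0.654 ≈ 99.19 kt.
Difference ≈ 45.26 − 99.19 = -53.93 → -54 kt.

-54 kt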